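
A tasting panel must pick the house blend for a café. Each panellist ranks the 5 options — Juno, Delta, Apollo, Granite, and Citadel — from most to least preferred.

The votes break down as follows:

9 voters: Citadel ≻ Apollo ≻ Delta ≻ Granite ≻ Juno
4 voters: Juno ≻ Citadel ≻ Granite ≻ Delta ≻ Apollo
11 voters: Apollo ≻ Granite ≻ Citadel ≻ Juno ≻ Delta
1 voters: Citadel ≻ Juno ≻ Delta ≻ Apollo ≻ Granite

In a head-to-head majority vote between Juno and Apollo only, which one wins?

Apollo

Ballots ranking Juno above Apollo: 4+1 = 5.
Ballots ranking Apollo above Juno: 9+11 = 20.
Apollo wins the head-to-head, 20–5.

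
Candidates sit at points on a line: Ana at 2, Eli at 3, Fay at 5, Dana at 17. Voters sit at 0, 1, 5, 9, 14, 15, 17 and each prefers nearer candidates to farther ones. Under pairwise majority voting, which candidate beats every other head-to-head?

With single-peaked preferences on a line, the Condorcet winner is the candidate closest to the median voter.
The median voter (position 9) is closest to Fay at 5.
Check: Fay vs Eli — voters closer to Fay: 5 of 7.

Fay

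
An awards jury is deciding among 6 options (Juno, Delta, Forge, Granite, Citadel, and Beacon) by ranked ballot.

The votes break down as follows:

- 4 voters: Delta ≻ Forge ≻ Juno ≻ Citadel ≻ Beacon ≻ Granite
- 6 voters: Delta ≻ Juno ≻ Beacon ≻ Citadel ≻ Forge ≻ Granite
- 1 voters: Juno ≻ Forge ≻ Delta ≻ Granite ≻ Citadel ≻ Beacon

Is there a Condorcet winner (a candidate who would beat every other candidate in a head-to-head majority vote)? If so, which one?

Head-to-head results (11 voters total):
Juno vs Delta: Delta wins 10–1.
Juno vs Forge: Juno wins 7–4.
Juno vs Granite: Juno wins 11–0.
Juno vs Citadel: Juno wins 11–0.
Juno vs Beacon: Juno wins 11–0.
Delta vs Forge: Delta wins 10–1.
Delta vs Granite: Delta wins 11–0.
Delta vs Citadel: Delta wins 11–0.
Delta vs Beacon: Delta wins 11–0.
Forge vs Granite: Forge wins 11–0.
Forge vs Citadel: Citadel wins 6–5.
Forge vs Beacon: Beacon wins 6–5.
Granite vs Citadel: Citadel wins 10–1.
Granite vs Beacon: Beacon wins 10–1.
Citadel vs Beacon: Beacon wins 6–5.
Delta beats each rival — Juno (10–1), Forge (10–1), Granite (11–0), Citadel (11–0), Beacon (11–0) — so Delta is the Condorcet winner.

Delta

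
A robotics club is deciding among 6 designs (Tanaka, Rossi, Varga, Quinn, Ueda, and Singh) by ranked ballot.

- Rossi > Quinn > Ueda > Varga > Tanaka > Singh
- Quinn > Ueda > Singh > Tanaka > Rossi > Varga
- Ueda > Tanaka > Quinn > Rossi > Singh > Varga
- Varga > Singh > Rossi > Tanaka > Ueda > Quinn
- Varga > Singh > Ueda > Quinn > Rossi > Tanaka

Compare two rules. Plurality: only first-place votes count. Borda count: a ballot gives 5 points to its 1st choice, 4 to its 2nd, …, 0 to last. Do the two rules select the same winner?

Plurality first-place counts: Tanaka 0, Rossi 1, Varga 2, Quinn 1, Ueda 1, Singh 0 → Varga.
Borda totals: Tanaka 9, Rossi 12, Varga 12, Quinn 14, Ueda 16, Singh 12 → Ueda.
The two rules disagree: plurality picks Varga, Borda picks Ueda.

No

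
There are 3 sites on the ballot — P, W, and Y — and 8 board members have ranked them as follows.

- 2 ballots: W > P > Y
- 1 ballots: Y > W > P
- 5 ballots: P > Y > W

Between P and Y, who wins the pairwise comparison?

P

Ballots ranking P above Y: 2+5 = 7.
Ballots ranking Y above P: 1.
P wins the head-to-head, 7–1.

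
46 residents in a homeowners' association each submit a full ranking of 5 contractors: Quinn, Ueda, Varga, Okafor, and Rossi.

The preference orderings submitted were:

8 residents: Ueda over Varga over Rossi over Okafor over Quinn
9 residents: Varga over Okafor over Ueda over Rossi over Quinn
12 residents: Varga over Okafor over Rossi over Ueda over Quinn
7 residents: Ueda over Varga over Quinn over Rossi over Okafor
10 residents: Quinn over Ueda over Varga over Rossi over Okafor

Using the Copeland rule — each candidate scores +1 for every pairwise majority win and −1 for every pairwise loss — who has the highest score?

Pairwise results:
  Quinn vs Ueda: Ueda wins 36–10.
  Quinn vs Varga: Varga wins 36–10.
  Quinn vs Okafor: Okafor wins 29–17.
  Quinn vs Rossi: Rossi wins 29–17.
  Ueda vs Varga: Ueda wins 25–21.
  Ueda vs Okafor: Ueda wins 25–21.
  Ueda vs Rossi: Ueda wins 34–12.
  Varga vs Okafor: Varga wins 46–0.
  Varga vs Rossi: Varga wins 46–0.
  Okafor vs Rossi: Rossi wins 25–21.
Copeland scores (wins − losses):
  Quinn: 0 − 4 = -4
  Ueda: 4 − 0 = 4
  Varga: 3 − 1 = 2
  Okafor: 1 − 3 = -2
  Rossi: 2 − 2 = 0
Ueda has the best Copeland score.

Ueda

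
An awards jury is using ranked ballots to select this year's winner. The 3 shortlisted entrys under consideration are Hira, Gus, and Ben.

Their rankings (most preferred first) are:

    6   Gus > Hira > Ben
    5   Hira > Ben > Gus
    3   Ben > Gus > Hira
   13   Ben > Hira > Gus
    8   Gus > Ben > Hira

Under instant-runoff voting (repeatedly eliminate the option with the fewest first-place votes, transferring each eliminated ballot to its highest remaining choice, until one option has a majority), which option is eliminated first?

Hira

Round 1: Ben 16, Gus 14, Hira 5. Hira has the fewest and is eliminated.
Round 2: Ben 21, Gus 14. Ben has a majority.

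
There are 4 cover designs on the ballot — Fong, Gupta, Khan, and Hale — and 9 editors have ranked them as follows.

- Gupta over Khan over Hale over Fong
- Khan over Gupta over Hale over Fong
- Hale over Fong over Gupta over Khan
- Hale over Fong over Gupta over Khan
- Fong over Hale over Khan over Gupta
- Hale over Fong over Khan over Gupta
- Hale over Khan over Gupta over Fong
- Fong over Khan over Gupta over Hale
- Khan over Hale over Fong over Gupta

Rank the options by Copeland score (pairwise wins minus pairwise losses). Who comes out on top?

Hale

Pairwise results:
  Fong vs Gupta: Fong wins 6–3.
  Fong vs Khan: Fong wins 5–4.
  Fong vs Hale: Hale wins 7–2.
  Gupta vs Khan: Khan wins 6–3.
  Gupta vs Hale: Hale wins 6–3.
  Khan vs Hale: Hale wins 5–4.
Copeland scores (wins − losses):
  Fong: 2 − 1 = 1
  Gupta: 0 − 3 = -3
  Khan: 1 − 2 = -1
  Hale: 3 − 0 = 3
Hale has the best Copeland score.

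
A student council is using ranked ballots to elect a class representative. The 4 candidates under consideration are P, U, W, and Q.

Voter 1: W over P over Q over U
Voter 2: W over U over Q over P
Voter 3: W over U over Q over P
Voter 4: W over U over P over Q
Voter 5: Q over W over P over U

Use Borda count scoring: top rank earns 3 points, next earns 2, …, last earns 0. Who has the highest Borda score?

W

Borda scores:
  P: 2 + 0 + 0 + 1 + 1 = 4
  U: 0 + 2 + 2 + 2 + 0 = 6
  W: 3 + 3 + 3 + 3 + 2 = 14
  Q: 1 + 1 + 1 + 0 + 3 = 6
W has the highest total.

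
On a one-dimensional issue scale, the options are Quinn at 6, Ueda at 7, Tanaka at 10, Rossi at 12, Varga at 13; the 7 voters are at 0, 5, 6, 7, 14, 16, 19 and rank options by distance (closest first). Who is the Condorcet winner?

With single-peaked preferences on a line, the Condorcet winner is the candidate closest to the median voter.
The median voter (position 7) is closest to Ueda at 7.
Check: Ueda vs Rossi — voters closer to Ueda: 4 of 7.

Ueda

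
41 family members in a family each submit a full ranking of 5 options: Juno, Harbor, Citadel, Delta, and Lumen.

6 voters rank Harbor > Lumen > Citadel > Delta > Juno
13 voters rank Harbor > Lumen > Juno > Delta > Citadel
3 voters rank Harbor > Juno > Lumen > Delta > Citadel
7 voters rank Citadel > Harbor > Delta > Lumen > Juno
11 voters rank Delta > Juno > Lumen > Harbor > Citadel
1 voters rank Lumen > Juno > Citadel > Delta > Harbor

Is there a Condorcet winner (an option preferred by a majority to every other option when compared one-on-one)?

Head-to-head results (41 voters total):
Juno vs Harbor: Harbor wins 29–12.
Juno vs Citadel: Juno wins 28–13.
Juno vs Delta: Delta wins 24–17.
Juno vs Lumen: Lumen wins 27–14.
Harbor vs Citadel: Harbor wins 33–8.
Harbor vs Delta: Harbor wins 29–12.
Harbor vs Lumen: Harbor wins 29–12.
Citadel vs Delta: Delta wins 27–14.
Citadel vs Lumen: Lumen wins 34–7.
Delta vs Lumen: Lumen wins 23–18.
Harbor beats each rival — Juno (29–12), Citadel (33–8), Delta (29–12), Lumen (29–12) — so Harbor is the Condorcet winner.

Yes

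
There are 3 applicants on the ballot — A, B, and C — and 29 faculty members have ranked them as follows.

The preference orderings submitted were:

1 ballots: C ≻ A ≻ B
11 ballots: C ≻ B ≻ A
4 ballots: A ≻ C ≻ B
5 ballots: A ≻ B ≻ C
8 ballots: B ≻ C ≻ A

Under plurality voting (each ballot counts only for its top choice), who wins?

First-place vote totals:
  A: 9
  B: 8
  C: 12
C has the most first-place votes.

C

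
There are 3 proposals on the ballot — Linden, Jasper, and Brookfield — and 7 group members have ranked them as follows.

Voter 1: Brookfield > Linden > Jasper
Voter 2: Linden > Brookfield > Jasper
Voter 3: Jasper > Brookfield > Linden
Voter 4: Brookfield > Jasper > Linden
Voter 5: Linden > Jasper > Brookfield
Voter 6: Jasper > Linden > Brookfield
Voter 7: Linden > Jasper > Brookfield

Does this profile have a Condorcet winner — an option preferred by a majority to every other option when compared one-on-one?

Yes

Head-to-head results (7 voters total):
Linden vs Jasper: Linden wins 4–3.
Linden vs Brookfield: Linden wins 4–3.
Jasper vs Brookfield: Jasper wins 4–3.
Linden beats each rival — Jasper (4–3), Brookfield (4–3) — so Linden is the Condorcet winner.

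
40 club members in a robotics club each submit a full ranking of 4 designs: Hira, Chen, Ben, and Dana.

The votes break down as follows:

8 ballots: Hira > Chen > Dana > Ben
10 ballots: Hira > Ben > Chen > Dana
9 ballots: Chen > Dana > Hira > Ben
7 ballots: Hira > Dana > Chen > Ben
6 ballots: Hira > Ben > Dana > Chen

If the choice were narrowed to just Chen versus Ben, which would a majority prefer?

Chen

Ballots ranking Chen above Ben: 8+9+7 = 24.
Ballots ranking Ben above Chen: 10+6 = 16.
Chen wins the head-to-head, 24–16.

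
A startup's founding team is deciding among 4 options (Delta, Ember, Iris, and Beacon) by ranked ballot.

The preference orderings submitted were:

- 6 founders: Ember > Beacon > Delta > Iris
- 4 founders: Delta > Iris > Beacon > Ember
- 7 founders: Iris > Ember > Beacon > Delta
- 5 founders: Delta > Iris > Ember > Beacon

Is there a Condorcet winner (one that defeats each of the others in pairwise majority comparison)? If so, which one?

No Condorcet winner

Head-to-head results (22 voters total):
Delta vs Ember: Ember wins 13–9.
Delta vs Iris: Delta wins 15–7.
Delta vs Beacon: Beacon wins 13–9.
Ember vs Iris: Iris wins 16–6.
Ember vs Beacon: Ember wins 18–4.
Iris vs Beacon: Iris wins 16–6.
No candidate beats all others: Delta beats Iris beats Ember beats Delta, a majority cycle.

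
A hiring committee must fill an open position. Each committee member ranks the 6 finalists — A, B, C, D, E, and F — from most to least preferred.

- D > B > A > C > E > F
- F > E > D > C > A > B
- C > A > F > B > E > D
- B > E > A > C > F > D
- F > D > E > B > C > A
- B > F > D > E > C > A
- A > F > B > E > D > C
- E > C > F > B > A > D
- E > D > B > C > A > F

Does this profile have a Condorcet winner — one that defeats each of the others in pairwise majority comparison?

Head-to-head results (9 voters total):
A vs B: B wins 6–3.
A vs C: C wins 6–3.
A vs D: D wins 5–4.
A vs E: E wins 6–3.
A vs F: A wins 5–4.
B vs C: B wins 6–3.
B vs D: B wins 5–4.
B vs E: B wins 5–4.
B vs F: F wins 5–4.
C vs D: D wins 6–3.
C vs E: E wins 7–2.
C vs F: C wins 5–4.
D vs E: E wins 6–3.
D vs F: F wins 7–2.
E vs F: F wins 5–4.
No candidate beats all others: A beats F beats B beats A, a majority cycle.

No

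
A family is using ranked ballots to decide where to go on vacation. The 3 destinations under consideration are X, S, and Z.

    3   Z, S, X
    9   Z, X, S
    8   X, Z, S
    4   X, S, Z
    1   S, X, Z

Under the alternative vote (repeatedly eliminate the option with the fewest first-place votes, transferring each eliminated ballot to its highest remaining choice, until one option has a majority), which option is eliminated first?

S

Round 1: X 12, Z 12, S 1. S has the fewest and is eliminated.
Round 2: X 13, Z 12. X has a majority.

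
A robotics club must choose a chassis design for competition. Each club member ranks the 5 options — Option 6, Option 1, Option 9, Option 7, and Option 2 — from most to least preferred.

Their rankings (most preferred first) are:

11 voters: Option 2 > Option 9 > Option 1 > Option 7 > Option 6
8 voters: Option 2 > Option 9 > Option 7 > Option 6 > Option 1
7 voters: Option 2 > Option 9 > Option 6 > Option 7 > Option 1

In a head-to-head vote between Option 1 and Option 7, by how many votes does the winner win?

Ballots ranking Option 1 above Option 7: 11.
Ballots ranking Option 7 above Option 1: 8+7 = 15.
Option 7 wins 15–11, a margin of 4.

4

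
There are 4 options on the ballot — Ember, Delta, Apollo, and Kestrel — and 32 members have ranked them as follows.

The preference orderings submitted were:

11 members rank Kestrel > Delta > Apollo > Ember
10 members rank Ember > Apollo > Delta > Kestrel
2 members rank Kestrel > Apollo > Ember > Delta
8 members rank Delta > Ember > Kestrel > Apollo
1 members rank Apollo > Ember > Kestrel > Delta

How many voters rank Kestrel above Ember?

Ballots ranking Kestrel above Ember: 11+2 = 13.
Ballots ranking Ember above Kestrel: 10+8+1 = 19.
So 13 of 32 voters prefer Kestrel to Ember.

13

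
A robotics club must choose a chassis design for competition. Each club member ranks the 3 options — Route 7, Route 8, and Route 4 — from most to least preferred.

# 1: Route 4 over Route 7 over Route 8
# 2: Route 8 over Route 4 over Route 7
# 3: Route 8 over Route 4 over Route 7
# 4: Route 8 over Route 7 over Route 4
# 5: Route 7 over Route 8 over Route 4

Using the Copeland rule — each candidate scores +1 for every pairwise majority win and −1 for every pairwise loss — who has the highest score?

Pairwise results:
  Route 7 vs Route 8: Route 8 wins 3–2.
  Route 7 vs Route 4: Route 4 wins 3–2.
  Route 8 vs Route 4: Route 8 wins 4–1.
Copeland scores (wins − losses):
  Route 7: 0 − 2 = -2
  Route 8: 2 − 0 = 2
  Route 4: 1 − 1 = 0
Route 8 has the best Copeland score.

Route 8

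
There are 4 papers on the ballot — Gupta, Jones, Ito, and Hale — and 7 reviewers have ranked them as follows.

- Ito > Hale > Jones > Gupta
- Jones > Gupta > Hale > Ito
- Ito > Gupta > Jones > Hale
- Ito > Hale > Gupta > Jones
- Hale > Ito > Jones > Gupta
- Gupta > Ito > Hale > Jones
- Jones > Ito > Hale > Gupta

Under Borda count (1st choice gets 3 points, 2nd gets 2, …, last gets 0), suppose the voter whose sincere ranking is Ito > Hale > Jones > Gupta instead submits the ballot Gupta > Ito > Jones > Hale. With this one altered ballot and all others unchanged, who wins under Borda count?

Borda totals with the altered ballot: Gupta 11, Jones 9, Ito 14, Hale 8.
The winner is unchanged: still Ito.

Ito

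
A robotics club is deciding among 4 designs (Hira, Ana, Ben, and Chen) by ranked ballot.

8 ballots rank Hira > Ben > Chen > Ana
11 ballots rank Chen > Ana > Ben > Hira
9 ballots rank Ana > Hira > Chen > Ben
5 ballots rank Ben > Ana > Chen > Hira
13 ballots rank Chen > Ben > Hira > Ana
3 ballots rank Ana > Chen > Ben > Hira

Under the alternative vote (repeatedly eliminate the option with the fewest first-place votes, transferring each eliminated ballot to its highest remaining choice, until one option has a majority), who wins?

Round 1: Chen 24, Ana 12, Hira 8, Ben 5. Ben has the fewest and is eliminated.
Round 2: Chen 24, Ana 17, Hira 8. Hira has the fewest and is eliminated.
Round 3: Chen 32, Ana 17. Chen has a majority.

Chen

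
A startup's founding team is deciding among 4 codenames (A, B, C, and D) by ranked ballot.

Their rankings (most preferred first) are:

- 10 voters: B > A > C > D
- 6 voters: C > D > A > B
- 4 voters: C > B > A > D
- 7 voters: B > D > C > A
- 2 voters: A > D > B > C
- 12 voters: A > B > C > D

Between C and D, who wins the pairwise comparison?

Ballots ranking C above D: 10+6+4+12 = 32.
Ballots ranking D above C: 7+2 = 9.
C wins the head-to-head, 32–9.

C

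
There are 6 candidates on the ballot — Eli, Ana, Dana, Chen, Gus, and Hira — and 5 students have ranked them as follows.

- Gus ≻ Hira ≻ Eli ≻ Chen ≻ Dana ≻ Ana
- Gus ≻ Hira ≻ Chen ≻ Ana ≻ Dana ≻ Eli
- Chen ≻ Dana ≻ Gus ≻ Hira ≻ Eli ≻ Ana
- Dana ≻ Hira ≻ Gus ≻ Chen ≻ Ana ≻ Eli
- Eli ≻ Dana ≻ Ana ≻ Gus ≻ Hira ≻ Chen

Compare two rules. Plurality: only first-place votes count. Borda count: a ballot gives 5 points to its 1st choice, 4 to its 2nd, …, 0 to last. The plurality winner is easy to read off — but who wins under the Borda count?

Plurality first-place counts: Eli 1, Ana 0, Dana 1, Chen 1, Gus 2, Hira 0 → Gus.
Borda totals: Eli 9, Ana 6, Dana 15, Chen 12, Gus 18, Hira 15 → Gus.

Gus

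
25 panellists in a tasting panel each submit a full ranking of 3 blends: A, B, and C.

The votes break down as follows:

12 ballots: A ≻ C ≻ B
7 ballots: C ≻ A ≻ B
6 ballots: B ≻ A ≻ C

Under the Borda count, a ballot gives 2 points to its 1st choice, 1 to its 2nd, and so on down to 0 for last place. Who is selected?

A

Borda scores:
  A: 12·2 + 7·1 + 6·1 = 37
  B: 12·0 + 7·0 + 6·2 = 12
  C: 12·1 + 7·2 + 6·0 = 26
A has the highest total.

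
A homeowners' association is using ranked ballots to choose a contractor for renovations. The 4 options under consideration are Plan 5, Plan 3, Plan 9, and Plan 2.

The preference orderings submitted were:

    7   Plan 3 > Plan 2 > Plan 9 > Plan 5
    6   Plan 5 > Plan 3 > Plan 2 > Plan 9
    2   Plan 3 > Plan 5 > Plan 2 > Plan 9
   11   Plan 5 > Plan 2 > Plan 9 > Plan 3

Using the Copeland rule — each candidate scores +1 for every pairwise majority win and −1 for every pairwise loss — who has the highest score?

Pairwise results:
  Plan 5 vs Plan 3: Plan 5 wins 17–9.
  Plan 5 vs Plan 9: Plan 5 wins 19–7.
  Plan 5 vs Plan 2: Plan 5 wins 19–7.
  Plan 3 vs Plan 9: Plan 3 wins 15–11.
  Plan 3 vs Plan 2: Plan 3 wins 15–11.
  Plan 9 vs Plan 2: Plan 2 wins 26–0.
Copeland scores (wins − losses):
  Plan 5: 3 − 0 = 3
  Plan 3: 2 − 1 = 1
  Plan 9: 0 − 3 = -3
  Plan 2: 1 − 2 = -1
Plan 5 has the best Copeland score.

Plan 5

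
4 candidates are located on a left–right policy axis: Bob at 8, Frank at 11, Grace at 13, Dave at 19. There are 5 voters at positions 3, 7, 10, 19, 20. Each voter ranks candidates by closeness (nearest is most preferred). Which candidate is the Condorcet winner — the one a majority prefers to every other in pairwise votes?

Frank

With single-peaked preferences on a line, the Condorcet winner is the candidate closest to the median voter.
The median voter (position 10) is closest to Frank at 11.
Check: Frank vs Bob — voters closer to Frank: 3 of 5.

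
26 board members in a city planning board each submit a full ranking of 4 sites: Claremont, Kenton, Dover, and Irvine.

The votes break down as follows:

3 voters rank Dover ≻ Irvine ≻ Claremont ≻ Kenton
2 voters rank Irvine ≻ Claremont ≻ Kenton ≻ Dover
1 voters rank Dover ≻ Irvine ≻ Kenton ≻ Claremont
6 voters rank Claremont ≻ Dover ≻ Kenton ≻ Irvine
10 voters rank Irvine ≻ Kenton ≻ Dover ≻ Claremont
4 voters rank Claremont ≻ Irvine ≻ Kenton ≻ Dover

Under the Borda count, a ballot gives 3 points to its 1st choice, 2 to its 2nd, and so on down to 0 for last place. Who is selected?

Irvine

Borda scores:
  Claremont: 3·1 + 2·2 + 0 + 6·3 + 10·0 + 4·3 = 37
  Kenton: 3·0 + 2·1 + 1 + 6·1 + 10·2 + 4·1 = 33
  Dover: 3·3 + 2·0 + 3 + 6·2 + 10·1 + 4·0 = 34
  Irvine: 3·2 + 2·3 + 2 + 6·0 + 10·3 + 4·2 = 52
Irvine has the highest total.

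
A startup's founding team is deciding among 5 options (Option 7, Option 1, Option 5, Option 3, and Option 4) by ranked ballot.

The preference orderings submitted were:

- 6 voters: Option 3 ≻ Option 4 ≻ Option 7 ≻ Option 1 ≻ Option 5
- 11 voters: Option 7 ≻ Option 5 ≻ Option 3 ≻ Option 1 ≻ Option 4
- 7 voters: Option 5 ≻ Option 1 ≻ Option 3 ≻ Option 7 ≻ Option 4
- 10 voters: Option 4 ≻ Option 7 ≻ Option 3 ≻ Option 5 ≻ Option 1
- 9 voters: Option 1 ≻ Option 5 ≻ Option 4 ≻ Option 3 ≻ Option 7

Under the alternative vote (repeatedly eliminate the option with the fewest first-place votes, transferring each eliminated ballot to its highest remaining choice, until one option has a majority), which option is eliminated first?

Option 3

Round 1: Option 7 11, Option 4 10, Option 1 9, Option 5 7, Option 3 6. Option 3 has the fewest and is eliminated.
Round 2: Option 4 16, Option 7 11, Option 1 9, Option 5 7. Option 5 has the fewest and is eliminated.
Round 3: Option 1 16, Option 4 16, Option 7 11. Option 7 has the fewest and is eliminated.
Round 4: Option 1 27, Option 4 16. Option 1 has a majority.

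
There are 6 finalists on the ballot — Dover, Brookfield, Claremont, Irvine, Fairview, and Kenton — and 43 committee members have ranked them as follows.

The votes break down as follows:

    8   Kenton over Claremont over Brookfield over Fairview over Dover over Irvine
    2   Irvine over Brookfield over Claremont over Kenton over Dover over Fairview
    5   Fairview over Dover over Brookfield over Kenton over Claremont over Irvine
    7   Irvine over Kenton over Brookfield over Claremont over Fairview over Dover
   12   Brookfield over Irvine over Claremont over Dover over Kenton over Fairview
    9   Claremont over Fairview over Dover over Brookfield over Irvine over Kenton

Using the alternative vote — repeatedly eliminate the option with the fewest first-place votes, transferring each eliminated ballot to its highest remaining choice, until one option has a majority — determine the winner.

Brookfield

Round 1: Brookfield 12, Claremont 9, Irvine 9, Kenton 8, Fairview 5, Dover 0. Dover has the fewest and is eliminated.
Round 2: Brookfield 12, Claremont 9, Irvine 9, Kenton 8, Fairview 5. Fairview has the fewest and is eliminated.
Round 3: Brookfield 17, Claremont 9, Irvine 9, Kenton 8. Kenton has the fewest and is eliminated.
Round 4: Brookfield 17, Claremont 17, Irvine 9. Irvine has the fewest and is eliminated.
Round 5: Brookfield 26, Claremont 17. Brookfield has a majority.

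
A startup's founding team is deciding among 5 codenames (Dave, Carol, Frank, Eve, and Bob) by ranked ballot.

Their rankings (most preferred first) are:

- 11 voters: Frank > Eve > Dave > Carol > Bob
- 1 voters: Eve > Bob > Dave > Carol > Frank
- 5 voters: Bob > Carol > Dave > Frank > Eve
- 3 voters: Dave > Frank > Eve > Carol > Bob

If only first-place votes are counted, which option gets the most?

First-place vote totals:
  Dave: 3
  Carol: 0
  Frank: 11
  Eve: 1
  Bob: 5
Frank has the most first-place votes.

Frank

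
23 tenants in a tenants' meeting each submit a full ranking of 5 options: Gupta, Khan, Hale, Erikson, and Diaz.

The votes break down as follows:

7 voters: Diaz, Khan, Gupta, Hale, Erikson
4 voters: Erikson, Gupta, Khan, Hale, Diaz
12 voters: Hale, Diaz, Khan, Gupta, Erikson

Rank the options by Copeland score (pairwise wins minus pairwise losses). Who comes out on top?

Hale

Pairwise results:
  Gupta vs Khan: Khan wins 19–4.
  Gupta vs Hale: Hale wins 12–11.
  Gupta vs Erikson: Gupta wins 19–4.
  Gupta vs Diaz: Diaz wins 19–4.
  Khan vs Hale: Hale wins 12–11.
  Khan vs Erikson: Khan wins 19–4.
  Khan vs Diaz: Diaz wins 19–4.
  Hale vs Erikson: Hale wins 19–4.
  Hale vs Diaz: Hale wins 16–7.
  Erikson vs Diaz: Diaz wins 19–4.
Copeland scores (wins − losses):
  Gupta: 1 − 3 = -2
  Khan: 2 − 2 = 0
  Hale: 4 − 0 = 4
  Erikson: 0 − 4 = -4
  Diaz: 3 − 1 = 2
Hale has the best Copeland score.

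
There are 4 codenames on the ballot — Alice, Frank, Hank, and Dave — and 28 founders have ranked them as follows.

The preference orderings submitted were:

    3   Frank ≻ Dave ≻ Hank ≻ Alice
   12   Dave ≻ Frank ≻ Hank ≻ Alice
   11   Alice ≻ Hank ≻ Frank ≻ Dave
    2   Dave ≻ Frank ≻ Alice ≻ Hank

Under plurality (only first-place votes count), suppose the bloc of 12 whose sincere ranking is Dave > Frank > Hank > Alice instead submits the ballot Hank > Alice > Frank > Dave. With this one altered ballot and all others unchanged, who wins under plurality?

Hank

First-place totals with the altered ballot: Alice 11, Frank 3, Hank 12, Dave 2.
The switch changes the winner from Dave to Hank.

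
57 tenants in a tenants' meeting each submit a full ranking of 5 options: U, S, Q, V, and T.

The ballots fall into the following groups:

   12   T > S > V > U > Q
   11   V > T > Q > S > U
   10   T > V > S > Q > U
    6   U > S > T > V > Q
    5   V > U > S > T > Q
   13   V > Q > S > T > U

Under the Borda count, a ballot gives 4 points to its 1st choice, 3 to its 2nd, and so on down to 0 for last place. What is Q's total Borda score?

71

Borda scores:
  U: 12·1 + 11·0 + 10·0 + 6·4 + 5·3 + 13·0 = 51
  S: 12·3 + 11·1 + 10·2 + 6·3 + 5·2 + 13·2 = 121
  Q: 12·0 + 11·2 + 10·1 + 6·0 + 5·0 + 13·3 = 71
  V: 12·2 + 11·4 + 10·3 + 6·1 + 5·4 + 13·4 = 176
  T: 12·4 + 11·3 + 10·4 + 6·2 + 5·1 + 13·1 = 151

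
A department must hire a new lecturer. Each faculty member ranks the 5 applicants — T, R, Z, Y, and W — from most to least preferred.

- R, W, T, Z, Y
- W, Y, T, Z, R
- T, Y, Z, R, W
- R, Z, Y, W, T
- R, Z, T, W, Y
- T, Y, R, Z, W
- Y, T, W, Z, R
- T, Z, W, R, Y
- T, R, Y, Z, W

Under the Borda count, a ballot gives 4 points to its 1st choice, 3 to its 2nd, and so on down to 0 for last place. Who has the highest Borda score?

T

Borda scores:
  T: 2 + 2 + 4 + 0 + 2 + 4 + 3 + 4 + 4 = 25
  R: 4 + 0 + 1 + 4 + 4 + 2 + 0 + 1 + 3 = 19
  Z: 1 + 1 + 2 + 3 + 3 + 1 + 1 + 3 + 1 = 16
  Y: 0 + 3 + 3 + 2 + 0 + 3 + 4 + 0 + 2 = 17
  W: 3 + 4 + 0 + 1 + 1 + 0 + 2 + 2 + 0 = 13
T has the highest total.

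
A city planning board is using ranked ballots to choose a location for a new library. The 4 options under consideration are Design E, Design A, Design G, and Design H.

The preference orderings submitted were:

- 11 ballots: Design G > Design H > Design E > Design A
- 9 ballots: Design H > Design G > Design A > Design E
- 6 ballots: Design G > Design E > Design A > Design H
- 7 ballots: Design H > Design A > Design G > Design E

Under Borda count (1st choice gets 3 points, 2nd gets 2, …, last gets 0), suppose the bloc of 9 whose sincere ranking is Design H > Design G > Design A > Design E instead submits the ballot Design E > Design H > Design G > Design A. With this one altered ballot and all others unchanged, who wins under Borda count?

Borda totals with the altered ballot: Design E 50, Design A 20, Design G 67, Design H 61.
The winner is unchanged: still Design G.

Design G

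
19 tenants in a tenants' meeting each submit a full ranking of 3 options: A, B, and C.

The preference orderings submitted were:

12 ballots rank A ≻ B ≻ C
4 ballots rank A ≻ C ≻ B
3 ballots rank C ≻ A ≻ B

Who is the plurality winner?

A

First-place vote totals:
  A: 16
  B: 0
  C: 3
A has the most first-place votes.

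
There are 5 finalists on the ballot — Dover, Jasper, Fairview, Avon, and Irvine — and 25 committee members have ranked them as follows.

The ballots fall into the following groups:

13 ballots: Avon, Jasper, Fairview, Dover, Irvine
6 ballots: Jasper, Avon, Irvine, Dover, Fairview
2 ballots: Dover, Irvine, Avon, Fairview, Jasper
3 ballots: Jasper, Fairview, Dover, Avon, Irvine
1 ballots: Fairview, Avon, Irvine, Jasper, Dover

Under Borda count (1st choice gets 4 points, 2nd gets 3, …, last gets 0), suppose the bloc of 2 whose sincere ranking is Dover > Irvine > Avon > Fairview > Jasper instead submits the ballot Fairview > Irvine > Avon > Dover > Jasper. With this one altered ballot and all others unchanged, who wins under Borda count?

Avon

Borda totals with the altered ballot: Dover 27, Jasper 76, Fairview 47, Avon 80, Irvine 20.
The winner is unchanged: still Avon.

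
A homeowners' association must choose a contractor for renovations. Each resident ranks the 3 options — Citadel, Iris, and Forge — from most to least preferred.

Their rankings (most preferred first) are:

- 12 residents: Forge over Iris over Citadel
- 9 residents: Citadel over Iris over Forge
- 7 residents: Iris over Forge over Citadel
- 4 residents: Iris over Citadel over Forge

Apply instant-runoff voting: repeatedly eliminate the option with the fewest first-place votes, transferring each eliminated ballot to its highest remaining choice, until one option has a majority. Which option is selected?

Iris

Round 1: Forge 12, Iris 11, Citadel 9. Citadel has the fewest and is eliminated.
Round 2: Iris 20, Forge 12. Iris has a majority.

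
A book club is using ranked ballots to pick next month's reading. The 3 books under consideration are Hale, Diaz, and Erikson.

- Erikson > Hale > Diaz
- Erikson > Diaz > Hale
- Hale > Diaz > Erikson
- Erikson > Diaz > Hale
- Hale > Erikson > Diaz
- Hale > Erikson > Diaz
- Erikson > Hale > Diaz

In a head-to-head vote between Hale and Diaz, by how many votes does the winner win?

3

Ballots ranking Hale above Diaz: 5.
Ballots ranking Diaz above Hale: 2.
Hale wins 5–2, a margin of 3.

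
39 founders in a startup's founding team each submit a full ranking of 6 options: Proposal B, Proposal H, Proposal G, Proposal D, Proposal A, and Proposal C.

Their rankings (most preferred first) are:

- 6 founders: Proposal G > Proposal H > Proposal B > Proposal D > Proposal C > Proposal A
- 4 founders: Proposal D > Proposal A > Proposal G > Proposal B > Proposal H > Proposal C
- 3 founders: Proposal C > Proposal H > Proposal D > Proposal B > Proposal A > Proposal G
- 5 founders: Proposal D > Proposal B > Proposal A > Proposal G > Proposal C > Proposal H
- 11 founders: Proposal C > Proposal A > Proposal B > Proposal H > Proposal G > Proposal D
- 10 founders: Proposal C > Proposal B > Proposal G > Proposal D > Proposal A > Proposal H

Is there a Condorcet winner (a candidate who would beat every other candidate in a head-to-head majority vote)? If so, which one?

Head-to-head results (39 voters total):
Proposal B vs Proposal H: Proposal B wins 30–9.
Proposal B vs Proposal G: Proposal B wins 29–10.
Proposal B vs Proposal D: Proposal B wins 27–12.
Proposal B vs Proposal A: Proposal B wins 24–15.
Proposal B vs Proposal C: Proposal C wins 24–15.
Proposal H vs Proposal G: Proposal G wins 25–14.
Proposal H vs Proposal D: Proposal H wins 20–19.
Proposal H vs Proposal A: Proposal A wins 30–9.
Proposal H vs Proposal C: Proposal C wins 29–10.
Proposal G vs Proposal D: Proposal G wins 27–12.
Proposal G vs Proposal A: Proposal A wins 23–16.
Proposal G vs Proposal C: Proposal C wins 24–15.
Proposal D vs Proposal A: Proposal D wins 28–11.
Proposal D vs Proposal C: Proposal C wins 24–15.
Proposal A vs Proposal C: Proposal C wins 30–9.
Proposal C beats each rival — Proposal B (24–15), Proposal H (29–10), Proposal G (24–15), Proposal D (24–15), Proposal A (30–9) — so Proposal C is the Condorcet winner.

Proposal C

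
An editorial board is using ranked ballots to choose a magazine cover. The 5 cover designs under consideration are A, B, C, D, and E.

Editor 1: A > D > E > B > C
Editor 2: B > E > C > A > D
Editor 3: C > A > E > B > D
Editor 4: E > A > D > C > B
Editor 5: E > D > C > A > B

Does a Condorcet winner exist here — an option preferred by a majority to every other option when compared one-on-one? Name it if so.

E

Head-to-head results (5 voters total):
A vs B: A wins 4–1.
A vs C: C wins 3–2.
A vs D: A wins 4–1.
A vs E: E wins 3–2.
B vs C: C wins 3–2.
B vs D: D wins 3–2.
B vs E: E wins 4–1.
C vs D: D wins 3–2.
C vs E: E wins 4–1.
D vs E: E wins 4–1.
E beats each rival — A (3–2), B (4–1), C (4–1), D (4–1) — so E is the Condorcet winner.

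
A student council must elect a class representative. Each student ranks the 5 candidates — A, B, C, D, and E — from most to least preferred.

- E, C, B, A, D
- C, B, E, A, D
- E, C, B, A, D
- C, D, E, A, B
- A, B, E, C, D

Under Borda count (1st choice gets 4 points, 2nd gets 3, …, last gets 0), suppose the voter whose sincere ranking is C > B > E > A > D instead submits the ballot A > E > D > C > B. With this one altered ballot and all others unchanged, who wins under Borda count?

E

Borda totals with the altered ballot: A 11, B 7, C 12, D 5, E 15.
The switch changes the winner from C to E.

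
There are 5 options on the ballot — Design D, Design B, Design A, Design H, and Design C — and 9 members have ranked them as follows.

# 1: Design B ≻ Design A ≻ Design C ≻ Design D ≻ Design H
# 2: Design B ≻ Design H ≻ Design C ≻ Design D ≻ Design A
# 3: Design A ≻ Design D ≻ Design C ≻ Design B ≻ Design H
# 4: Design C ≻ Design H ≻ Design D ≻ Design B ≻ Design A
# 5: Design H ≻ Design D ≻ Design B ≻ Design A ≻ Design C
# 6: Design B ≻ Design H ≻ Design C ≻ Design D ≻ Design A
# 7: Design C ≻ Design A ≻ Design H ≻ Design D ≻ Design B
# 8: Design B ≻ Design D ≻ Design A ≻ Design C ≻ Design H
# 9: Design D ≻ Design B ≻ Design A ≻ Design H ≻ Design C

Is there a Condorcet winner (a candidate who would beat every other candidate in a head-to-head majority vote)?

Head-to-head results (9 voters total):
Design D vs Design B: Design D wins 5–4.
Design D vs Design A: Design D wins 6–3.
Design D vs Design H: Design H wins 5–4.
Design D vs Design C: Design C wins 5–4.
Design B vs Design A: Design B wins 7–2.
Design B vs Design H: Design B wins 6–3.
Design B vs Design C: Design B wins 6–3.
Design A vs Design H: Design A wins 5–4.
Design A vs Design C: Design A wins 5–4.
Design H vs Design C: Design C wins 5–4.
No candidate beats all others: Design D beats Design B beats Design H beats Design D, a majority cycle.

No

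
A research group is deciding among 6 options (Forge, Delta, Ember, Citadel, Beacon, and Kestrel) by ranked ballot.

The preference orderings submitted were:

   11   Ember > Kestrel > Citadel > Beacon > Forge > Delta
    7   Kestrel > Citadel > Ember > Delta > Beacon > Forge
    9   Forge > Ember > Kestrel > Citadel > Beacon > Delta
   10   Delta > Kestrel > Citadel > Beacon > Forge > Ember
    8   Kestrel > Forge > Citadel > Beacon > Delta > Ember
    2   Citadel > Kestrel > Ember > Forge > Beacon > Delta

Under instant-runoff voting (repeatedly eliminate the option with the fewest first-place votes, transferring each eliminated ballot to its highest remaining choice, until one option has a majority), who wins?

Round 1: Kestrel 15, Ember 11, Delta 10, Forge 9, Citadel 2, Beacon 0. Beacon has the fewest and is eliminated.
Round 2: Kestrel 15, Ember 11, Delta 10, Forge 9, Citadel 2. Citadel has the fewest and is eliminated.
Round 3: Kestrel 17, Ember 11, Delta 10, Forge 9. Forge has the fewest and is eliminated.
Round 4: Ember 20, Kestrel 17, Delta 10. Delta has the fewest and is eliminated.
Round 5: Kestrel 27, Ember 20. Kestrel has a majority.

Kestrel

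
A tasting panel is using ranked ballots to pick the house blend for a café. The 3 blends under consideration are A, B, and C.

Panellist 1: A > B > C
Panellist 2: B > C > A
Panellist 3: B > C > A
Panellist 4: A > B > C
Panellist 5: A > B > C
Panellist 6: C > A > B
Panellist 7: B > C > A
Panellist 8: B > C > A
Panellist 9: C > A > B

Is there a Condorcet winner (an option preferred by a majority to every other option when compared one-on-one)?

Head-to-head results (9 voters total):
A vs B: A wins 5–4.
A vs C: C wins 6–3.
B vs C: B wins 7–2.
No candidate beats all others: A beats B beats C beats A, a majority cycle.

No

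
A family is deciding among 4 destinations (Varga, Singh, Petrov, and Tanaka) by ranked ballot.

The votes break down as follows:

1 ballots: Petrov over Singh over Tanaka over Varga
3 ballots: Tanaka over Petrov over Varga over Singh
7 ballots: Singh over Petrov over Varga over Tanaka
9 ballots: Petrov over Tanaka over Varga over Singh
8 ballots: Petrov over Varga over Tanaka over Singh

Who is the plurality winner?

Petrov

First-place vote totals:
  Varga: 0
  Singh: 7
  Petrov: 18
  Tanaka: 3
Petrov has the most first-place votes.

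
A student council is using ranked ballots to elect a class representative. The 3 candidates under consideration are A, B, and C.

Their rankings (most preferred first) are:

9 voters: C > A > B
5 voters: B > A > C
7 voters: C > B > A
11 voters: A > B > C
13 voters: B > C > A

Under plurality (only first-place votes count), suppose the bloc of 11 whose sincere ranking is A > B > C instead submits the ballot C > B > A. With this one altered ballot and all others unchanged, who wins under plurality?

First-place totals with the altered ballot: A 0, B 18, C 27.
The switch changes the winner from B to C.

C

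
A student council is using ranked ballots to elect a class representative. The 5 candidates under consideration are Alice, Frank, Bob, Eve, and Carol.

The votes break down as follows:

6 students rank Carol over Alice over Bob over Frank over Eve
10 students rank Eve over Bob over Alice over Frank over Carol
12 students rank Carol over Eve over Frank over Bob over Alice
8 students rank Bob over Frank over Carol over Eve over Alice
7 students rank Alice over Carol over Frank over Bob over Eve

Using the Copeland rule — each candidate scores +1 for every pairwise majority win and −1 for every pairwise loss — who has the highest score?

Pairwise results:
  Alice vs Frank: Alice wins 23–20.
  Alice vs Bob: Bob wins 30–13.
  Alice vs Eve: Eve wins 30–13.
  Alice vs Carol: Carol wins 26–17.
  Frank vs Bob: Bob wins 24–19.
  Frank vs Eve: Eve wins 22–21.
  Frank vs Carol: Carol wins 25–18.
  Bob vs Eve: Eve wins 22–21.
  Bob vs Carol: Carol wins 25–18.
  Eve vs Carol: Carol wins 33–10.
Copeland scores (wins − losses):
  Alice: 1 − 3 = -2
  Frank: 0 − 4 = -4
  Bob: 2 − 2 = 0
  Eve: 3 − 1 = 2
  Carol: 4 − 0 = 4
Carol has the best Copeland score.

Carol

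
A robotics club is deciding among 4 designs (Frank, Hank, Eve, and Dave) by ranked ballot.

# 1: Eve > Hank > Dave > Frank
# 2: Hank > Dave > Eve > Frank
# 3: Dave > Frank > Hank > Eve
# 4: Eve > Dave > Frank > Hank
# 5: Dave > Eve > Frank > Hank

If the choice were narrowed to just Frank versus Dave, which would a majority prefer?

Ballots ranking Frank above Dave: 0.
Ballots ranking Dave above Frank: 5.
Dave wins the head-to-head, 5–0.

Dave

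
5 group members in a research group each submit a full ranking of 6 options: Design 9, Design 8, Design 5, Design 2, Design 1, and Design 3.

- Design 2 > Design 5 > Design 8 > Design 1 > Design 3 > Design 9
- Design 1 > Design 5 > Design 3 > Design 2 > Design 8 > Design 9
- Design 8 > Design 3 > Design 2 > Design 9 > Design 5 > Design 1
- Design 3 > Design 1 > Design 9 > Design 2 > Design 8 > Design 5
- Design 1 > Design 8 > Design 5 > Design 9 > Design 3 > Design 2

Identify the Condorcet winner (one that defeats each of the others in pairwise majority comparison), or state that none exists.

Design 1

Head-to-head results (5 voters total):
Design 9 vs Design 8: Design 8 wins 4–1.
Design 9 vs Design 5: Design 5 wins 3–2.
Design 9 vs Design 2: Design 2 wins 3–2.
Design 9 vs Design 1: Design 1 wins 4–1.
Design 9 vs Design 3: Design 3 wins 4–1.
Design 8 vs Design 5: Design 8 wins 3–2.
Design 8 vs Design 2: Design 2 wins 3–2.
Design 8 vs Design 1: Design 1 wins 3–2.
Design 8 vs Design 3: Design 8 wins 3–2.
Design 5 vs Design 2: Design 2 wins 3–2.
Design 5 vs Design 1: Design 1 wins 3–2.
Design 5 vs Design 3: Design 5 wins 3–2.
Design 2 vs Design 1: Design 1 wins 3–2.
Design 2 vs Design 3: Design 3 wins 4–1.
Design 1 vs Design 3: Design 1 wins 3–2.
Design 1 beats each rival — Design 9 (4–1), Design 8 (3–2), Design 5 (3–2), Design 2 (3–2), Design 3 (3–2) — so Design 1 is the Condorcet winner.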